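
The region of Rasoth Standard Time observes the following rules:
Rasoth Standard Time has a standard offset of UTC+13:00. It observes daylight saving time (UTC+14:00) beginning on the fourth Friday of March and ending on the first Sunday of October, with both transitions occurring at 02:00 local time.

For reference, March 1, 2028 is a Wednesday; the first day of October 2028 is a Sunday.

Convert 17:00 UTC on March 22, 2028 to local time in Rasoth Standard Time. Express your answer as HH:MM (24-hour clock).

06:00

1 March 2028 is a Wednesday, so the first Friday is March 3 and the fourth is March 24.
1 October 2028 is a Sunday, so the first Sunday is October 1.
At the standard offset (UTC+13:00), 17:00 UTC + 13h = 06:00 Rasoth Standard Time standard time (rolling into the next day, 23 March 2028).
The standard-time date in Rasoth Standard Time, March 23, 2028, does not fall between 24 March and 1 October, so daylight saving is not in effect and Rasoth Standard Time is at UTC+13:00.
17:00 UTC + 13h = 06:00 local (rolling into the next day, 23 March 2028).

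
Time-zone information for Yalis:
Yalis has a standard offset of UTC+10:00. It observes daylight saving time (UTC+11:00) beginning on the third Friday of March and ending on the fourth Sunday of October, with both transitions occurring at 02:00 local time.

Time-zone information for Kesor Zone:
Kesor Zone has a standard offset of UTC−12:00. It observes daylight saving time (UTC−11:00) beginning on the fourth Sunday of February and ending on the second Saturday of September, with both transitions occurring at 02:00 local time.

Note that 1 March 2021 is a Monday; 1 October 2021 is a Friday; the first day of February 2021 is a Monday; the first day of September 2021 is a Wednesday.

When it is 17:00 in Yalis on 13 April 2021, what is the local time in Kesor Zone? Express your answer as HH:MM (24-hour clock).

19:00

1 March 2021 is a Monday, so the first Friday is March 5 and the third is March 19.
1 October 2021 is a Friday, so the first Sunday is October 3 and the fourth is October 24.
13 April 2021 falls between 19 March and 24 October, so daylight saving is in effect and Yalis is at UTC+11:00.
17:00 Yalis − 11h = 06:00 UTC.
1 February 2021 is a Monday, so the first Sunday is February 7 and the fourth is February 28.
1 September 2021 is a Wednesday, so the first Saturday is September 4 and the second is September 11.
At the standard offset (UTC−12:00), 06:00 UTC − 12h = 18:00 Kesor Zone standard time (rolling into the previous day, 12 April 2021).
The standard-time date in Kesor Zone, 12 April 2021, lies within the daylight-saving period (28 February – 11 September), so Kesor Zone is on daylight time, UTC−11:00.
06:00 UTC − 11h = 19:00 Kesor Zone (rolling into the previous day, 12 April 2021).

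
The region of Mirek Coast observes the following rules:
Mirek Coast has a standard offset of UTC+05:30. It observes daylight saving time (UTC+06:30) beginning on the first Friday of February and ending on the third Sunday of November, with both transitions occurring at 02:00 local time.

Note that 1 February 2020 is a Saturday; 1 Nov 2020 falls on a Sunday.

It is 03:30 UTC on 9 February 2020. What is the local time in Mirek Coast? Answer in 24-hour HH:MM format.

10:00

1 February 2020 is a Saturday, so the first Friday is February 7.
1 November 2020 is a Sunday, so the first Sunday is November 1 and the third is November 15.
At the standard offset (UTC+05:30), 03:30 UTC + 5h30m = 09:00 Mirek Coast standard time.
The standard-time date in Mirek Coast, 9 February 2020, lies within the daylight-saving period (7 February – 15 November), so Mirek Coast is on daylight time, UTC+06:30.
03:30 UTC + 6h30m = 10:00 local.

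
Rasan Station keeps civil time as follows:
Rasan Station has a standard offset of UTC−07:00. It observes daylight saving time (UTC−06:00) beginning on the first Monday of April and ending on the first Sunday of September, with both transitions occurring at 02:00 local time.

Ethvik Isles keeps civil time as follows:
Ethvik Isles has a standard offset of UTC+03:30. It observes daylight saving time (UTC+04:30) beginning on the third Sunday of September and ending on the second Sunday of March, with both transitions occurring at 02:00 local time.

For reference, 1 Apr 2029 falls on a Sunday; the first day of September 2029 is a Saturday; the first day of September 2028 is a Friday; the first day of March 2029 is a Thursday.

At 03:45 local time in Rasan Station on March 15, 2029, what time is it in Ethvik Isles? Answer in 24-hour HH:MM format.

1 April 2029 is a Sunday, so the first Monday is April 2.
1 September 2029 is a Saturday, so the first Sunday is September 2.
March 15, 2029 is outside the daylight-saving period (2 April – 2 September), so Rasan Station is on standard time, UTC−07:00.
03:45 Rasan Station + 7h = 10:45 UTC.
1 September 2028 is a Friday, so the first Sunday is September 3 and the third is September 17.
1 March 2029 is a Thursday, so the first Sunday is March 4 and the second is March 11.
At the standard offset (UTC+03:30), 10:45 UTC + 3h30m = 14:15 Ethvik Isles standard time.
The standard-time date in Ethvik Isles, March 15, 2029, is outside the daylight-saving period (17 September 2028 – 11 March 2029), so Ethvik Isles is on standard time, UTC+03:30.
10:45 UTC + 3h30m = 14:15 Ethvik Isles.

14:15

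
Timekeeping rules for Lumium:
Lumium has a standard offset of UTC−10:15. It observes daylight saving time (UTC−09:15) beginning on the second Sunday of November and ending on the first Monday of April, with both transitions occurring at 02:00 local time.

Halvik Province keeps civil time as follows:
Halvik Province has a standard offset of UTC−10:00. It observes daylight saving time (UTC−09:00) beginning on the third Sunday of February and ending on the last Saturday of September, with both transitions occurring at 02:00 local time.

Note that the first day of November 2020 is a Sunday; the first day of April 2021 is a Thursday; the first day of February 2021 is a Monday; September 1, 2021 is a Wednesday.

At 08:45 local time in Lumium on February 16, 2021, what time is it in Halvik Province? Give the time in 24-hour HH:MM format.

1 November 2020 is a Sunday, so the first Sunday is November 1 and the second is November 8.
1 April 2021 is a Thursday, so the first Monday is April 5.
Daylight saving runs 8 November 2020 – 5 April 2021; February 16, 2021 is inside that window, so Lumium is at UTC−09:15.
08:45 Lumium + 9h15m = 18:00 UTC.
1 February 2021 is a Monday, so the first Sunday is February 7 and the third is February 21.
1 September 2021 is a Wednesday, so Saturdays fall on 4, 11, 18, 25; the last is September 25.
At the standard offset (UTC−10:00), 18:00 UTC − 10h = 08:00 Halvik Province standard time.
Daylight saving runs 21 February – 25 September; the standard-time date in Halvik Province, February 16, 2021, is outside that window, so Halvik Province is on standard time at UTC−10:00.
18:00 UTC − 10h = 08:00 Halvik Province.

08:00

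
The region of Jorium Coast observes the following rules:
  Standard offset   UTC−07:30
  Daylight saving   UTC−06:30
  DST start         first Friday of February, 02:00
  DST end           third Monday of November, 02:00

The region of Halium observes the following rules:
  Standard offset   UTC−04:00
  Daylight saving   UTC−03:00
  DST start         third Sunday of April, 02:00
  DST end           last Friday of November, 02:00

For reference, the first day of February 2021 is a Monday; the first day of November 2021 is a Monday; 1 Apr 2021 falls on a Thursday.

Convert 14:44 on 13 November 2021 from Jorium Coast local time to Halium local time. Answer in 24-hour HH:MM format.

18:14

1 February 2021 is a Monday, so the first Friday is February 5.
1 November 2021 is a Monday, so the first Monday is November 1 and the third is November 15.
Daylight saving runs 5 February – 15 November; 13 November 2021 is inside that window, so Jorium Coast is at UTC−06:30.
14:44 Jorium Coast + 6h30m = 21:14 UTC.
1 April 2021 is a Thursday, so the first Sunday is April 4 and the third is April 18.
1 November 2021 is a Monday, so Fridays fall on 5, 12, 19, 26; the last is November 26.
At the standard offset (UTC−04:00), 21:14 UTC − 4h = 17:14 Halium standard time.
Daylight saving runs 18 April – 26 November; the standard-time date in Halium, 13 November 2021, is inside that window, so Halium is at UTC−03:00.
21:14 UTC − 3h = 18:14 Halium.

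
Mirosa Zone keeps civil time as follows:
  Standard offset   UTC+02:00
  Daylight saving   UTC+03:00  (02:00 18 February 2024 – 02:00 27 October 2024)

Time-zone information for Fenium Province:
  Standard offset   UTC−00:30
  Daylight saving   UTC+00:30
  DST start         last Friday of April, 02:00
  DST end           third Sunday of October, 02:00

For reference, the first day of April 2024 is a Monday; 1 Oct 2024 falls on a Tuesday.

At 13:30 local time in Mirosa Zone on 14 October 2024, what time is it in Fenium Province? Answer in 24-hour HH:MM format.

Daylight saving runs 18 February – 27 October; 14 October 2024 is inside that window, so Mirosa Zone is at UTC+03:00.
13:30 Mirosa Zone − 3h = 10:30 UTC.
1 April 2024 is a Monday, so Fridays fall on 5, 12, 19, 26; the last is April 26.
1 October 2024 is a Tuesday, so the first Sunday is October 6 and the third is October 20.
At the standard offset (UTC−00:30), 10:30 UTC − 0h30m = 10:00 Fenium Province standard time.
The standard-time date in Fenium Province, 14 October 2024, lies within the daylight-saving period (26 April – 20 October), so Fenium Province is on daylight time, UTC+00:30.
10:30 UTC + 0h30m = 11:00 Fenium Province.

11:00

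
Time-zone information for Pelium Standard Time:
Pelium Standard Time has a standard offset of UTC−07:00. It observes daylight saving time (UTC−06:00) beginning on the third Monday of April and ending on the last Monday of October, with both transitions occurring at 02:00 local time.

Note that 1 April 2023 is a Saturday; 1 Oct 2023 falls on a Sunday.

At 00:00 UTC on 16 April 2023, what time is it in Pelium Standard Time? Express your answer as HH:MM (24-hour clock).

1 April 2023 is a Saturday, so the first Monday is April 3 and the third is April 17.
1 October 2023 is a Sunday, so Mondays fall on 2, 9, 16, 23, 30; the last is October 30.
At the standard offset (UTC−07:00), 00:00 UTC − 7h = 17:00 Pelium Standard Time standard time (rolling into the previous day, 15 April 2023).
The standard-time date in Pelium Standard Time, 15 April 2023, does not fall between 17 April and 30 October, so daylight saving is not in effect and Pelium Standard Time is at UTC−07:00.
00:00 UTC − 7h = 17:00 local (rolling into the previous day, 15 April 2023).

17:00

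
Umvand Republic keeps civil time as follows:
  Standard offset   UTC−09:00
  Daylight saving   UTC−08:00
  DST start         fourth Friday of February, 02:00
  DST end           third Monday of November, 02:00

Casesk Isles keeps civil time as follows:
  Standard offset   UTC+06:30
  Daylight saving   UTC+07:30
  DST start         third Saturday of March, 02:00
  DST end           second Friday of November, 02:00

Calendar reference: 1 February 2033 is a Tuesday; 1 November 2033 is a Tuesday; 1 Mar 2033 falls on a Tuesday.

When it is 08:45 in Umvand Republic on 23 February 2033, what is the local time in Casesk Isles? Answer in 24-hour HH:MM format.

00:15

1 February 2033 is a Tuesday, so the first Friday is February 4 and the fourth is February 25.
1 November 2033 is a Tuesday, so the first Monday is November 7 and the third is November 21.
23 February 2033 does not fall between 25 February and 21 November, so daylight saving is not in effect and Umvand Republic is at UTC−09:00.
08:45 Umvand Republic + 9h = 17:45 UTC.
1 March 2033 is a Tuesday, so the first Saturday is March 5 and the third is March 19.
1 November 2033 is a Tuesday, so the first Friday is November 4 and the second is November 11.
At the standard offset (UTC+06:30), 17:45 UTC + 6h30m = 00:15 Casesk Isles standard time (rolling into the next day, 24 February 2033).
The standard-time date in Casesk Isles, 24 February 2033, is outside the daylight-saving period (19 March – 11 November), so Casesk Isles is on standard time, UTC+06:30.
17:45 UTC + 6h30m = 00:15 Casesk Isles (rolling into the next day, 24 February 2033).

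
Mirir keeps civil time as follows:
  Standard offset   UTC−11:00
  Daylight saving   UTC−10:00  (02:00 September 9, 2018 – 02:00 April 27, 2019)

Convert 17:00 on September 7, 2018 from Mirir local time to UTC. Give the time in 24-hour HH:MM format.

04:00

September 7, 2018 is outside the daylight-saving period (9 September 2018 – 27 April 2019), so Mirir is on standard time, UTC−11:00.
17:00 local + 11h = 04:00 UTC (rolling into the next day, 8 September 2018).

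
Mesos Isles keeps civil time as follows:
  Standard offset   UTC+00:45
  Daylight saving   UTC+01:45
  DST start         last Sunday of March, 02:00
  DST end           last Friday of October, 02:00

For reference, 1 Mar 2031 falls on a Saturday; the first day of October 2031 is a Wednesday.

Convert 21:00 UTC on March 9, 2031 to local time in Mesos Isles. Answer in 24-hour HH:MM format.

1 March 2031 is a Saturday, so Sundays fall on 2, 9, 16, 23, 30; the last is March 30.
1 October 2031 is a Wednesday, so Fridays fall on 3, 10, 17, 24, 31; the last is October 31.
At the standard offset (UTC+00:45), 21:00 UTC + 0h45m = 21:45 Mesos Isles standard time.
Daylight saving runs 30 March – 31 October; the standard-time date in Mesos Isles, March 9, 2031, is outside that window, so Mesos Isles is on standard time at UTC+00:45.
21:00 UTC + 0h45m = 21:45 local.

21:45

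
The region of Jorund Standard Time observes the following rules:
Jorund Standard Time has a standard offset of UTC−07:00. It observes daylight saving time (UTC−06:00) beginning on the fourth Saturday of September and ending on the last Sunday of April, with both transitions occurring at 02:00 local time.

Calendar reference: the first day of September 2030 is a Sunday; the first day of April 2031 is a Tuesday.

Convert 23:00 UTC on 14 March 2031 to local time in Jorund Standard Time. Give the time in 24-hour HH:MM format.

17:00

1 September 2030 is a Sunday, so the first Saturday is September 7 and the fourth is September 28.
1 April 2031 is a Tuesday, so Sundays fall on 6, 13, 20, 27; the last is April 27.
At the standard offset (UTC−07:00), 23:00 UTC − 7h = 16:00 Jorund Standard Time standard time.
The standard-time date in Jorund Standard Time, 14 March 2031, falls between 28 September 2030 and 27 April 2031, so daylight saving is in effect and Jorund Standard Time is at UTC−06:00.
23:00 UTC − 6h = 17:00 local.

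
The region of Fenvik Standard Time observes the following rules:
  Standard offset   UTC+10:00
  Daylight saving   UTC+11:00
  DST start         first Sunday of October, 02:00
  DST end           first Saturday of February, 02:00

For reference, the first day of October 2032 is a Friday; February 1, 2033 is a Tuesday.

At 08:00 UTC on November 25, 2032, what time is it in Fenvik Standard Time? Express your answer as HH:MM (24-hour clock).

1 October 2032 is a Friday, so the first Sunday is October 3.
1 February 2033 is a Tuesday, so the first Saturday is February 5.
At the standard offset (UTC+10:00), 08:00 UTC + 10h = 18:00 Fenvik Standard Time standard time.
The standard-time date in Fenvik Standard Time, November 25, 2032, lies within the daylight-saving period (3 October 2032 – 5 February 2033), so Fenvik Standard Time is on daylight time, UTC+11:00.
08:00 UTC + 11h = 19:00 local.

19:00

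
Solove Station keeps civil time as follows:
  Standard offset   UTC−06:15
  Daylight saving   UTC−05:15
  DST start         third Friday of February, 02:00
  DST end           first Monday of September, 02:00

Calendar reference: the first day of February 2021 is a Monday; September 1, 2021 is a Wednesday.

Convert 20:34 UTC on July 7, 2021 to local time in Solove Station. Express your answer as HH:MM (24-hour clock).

1 February 2021 is a Monday, so the first Friday is February 5 and the third is February 19.
1 September 2021 is a Wednesday, so the first Monday is September 6.
At the standard offset (UTC−06:15), 20:34 UTC − 6h15m = 14:19 Solove Station standard time.
The standard-time date in Solove Station, July 7, 2021, lies within the daylight-saving period (19 February – 6 September), so Solove Station is on daylight time, UTC−05:15.
20:34 UTC − 5h15m = 15:19 local.

15:19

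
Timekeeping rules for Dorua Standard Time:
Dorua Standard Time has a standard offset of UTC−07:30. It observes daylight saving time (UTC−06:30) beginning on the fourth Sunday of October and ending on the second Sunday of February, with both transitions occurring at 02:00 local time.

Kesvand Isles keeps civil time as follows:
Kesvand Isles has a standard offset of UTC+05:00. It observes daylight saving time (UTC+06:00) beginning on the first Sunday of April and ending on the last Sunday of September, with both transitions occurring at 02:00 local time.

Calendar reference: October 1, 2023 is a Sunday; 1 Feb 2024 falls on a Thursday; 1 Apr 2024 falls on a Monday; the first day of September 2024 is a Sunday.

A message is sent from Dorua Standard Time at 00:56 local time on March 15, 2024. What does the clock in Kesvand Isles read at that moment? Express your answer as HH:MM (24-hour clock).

13:26

1 October 2023 is a Sunday, so the first Sunday is October 1 and the fourth is October 22.
1 February 2024 is a Thursday, so the first Sunday is February 4 and the second is February 11.
March 15, 2024 does not fall between 22 October 2023 and 11 February 2024, so daylight saving is not in effect and Dorua Standard Time is at UTC−07:30.
00:56 Dorua Standard Time + 7h30m = 08:26 UTC.
1 April 2024 is a Monday, so the first Sunday is April 7.
1 September 2024 is a Sunday, so Sundays fall on 1, 8, 15, 22, 29; the last is September 29.
At the standard offset (UTC+05:00), 08:26 UTC + 5h = 13:26 Kesvand Isles standard time.
Daylight saving runs 7 April – 29 September; the standard-time date in Kesvand Isles, March 15, 2024, is outside that window, so Kesvand Isles is on standard time at UTC+05:00.
08:26 UTC + 5h = 13:26 Kesvand Isles.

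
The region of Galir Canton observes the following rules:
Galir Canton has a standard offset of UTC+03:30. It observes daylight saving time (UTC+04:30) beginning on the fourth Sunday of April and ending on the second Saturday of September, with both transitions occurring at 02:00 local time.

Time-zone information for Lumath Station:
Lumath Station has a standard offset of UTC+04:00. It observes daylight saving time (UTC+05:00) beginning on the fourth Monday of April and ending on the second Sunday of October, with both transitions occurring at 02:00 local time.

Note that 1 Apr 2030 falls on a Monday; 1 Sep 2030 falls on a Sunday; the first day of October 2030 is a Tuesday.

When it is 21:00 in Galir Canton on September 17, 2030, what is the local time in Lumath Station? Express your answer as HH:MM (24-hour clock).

22:30

1 April 2030 is a Monday, so the first Sunday is April 7 and the fourth is April 28.
1 September 2030 is a Sunday, so the first Saturday is September 7 and the second is September 14.
September 17, 2030 does not fall between 28 April and 14 September, so daylight saving is not in effect and Galir Canton is at UTC+03:30.
21:00 Galir Canton − 3h30m = 17:30 UTC.
1 April 2030 is a Monday, so the first Monday is April 1 and the fourth is April 22.
1 October 2030 is a Tuesday, so the first Sunday is October 6 and the second is October 13.
At the standard offset (UTC+04:00), 17:30 UTC + 4h = 21:30 Lumath Station standard time.
The standard-time date in Lumath Station, September 17, 2030, falls between 22 April and 13 October, so daylight saving is in effect and Lumath Station is at UTC+05:00.
17:30 UTC + 5h = 22:30 Lumath Station.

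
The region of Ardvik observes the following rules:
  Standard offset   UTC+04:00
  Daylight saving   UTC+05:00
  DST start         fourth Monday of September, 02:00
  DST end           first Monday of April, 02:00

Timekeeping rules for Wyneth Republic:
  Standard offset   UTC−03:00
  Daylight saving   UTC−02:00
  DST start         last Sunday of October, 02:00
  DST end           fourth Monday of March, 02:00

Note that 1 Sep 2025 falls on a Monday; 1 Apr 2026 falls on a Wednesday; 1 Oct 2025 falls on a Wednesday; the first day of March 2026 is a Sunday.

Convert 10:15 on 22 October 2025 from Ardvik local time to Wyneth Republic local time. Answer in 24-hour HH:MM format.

1 September 2025 is a Monday, so the first Monday is September 1 and the fourth is September 22.
1 April 2026 is a Wednesday, so the first Monday is April 6.
22 October 2025 lies within the daylight-saving period (22 September 2025 – 6 April 2026), so Ardvik is on daylight time, UTC+05:00.
10:15 Ardvik − 5h = 05:15 UTC.
1 October 2025 is a Wednesday, so Sundays fall on 5, 12, 19, 26; the last is October 26.
1 March 2026 is a Sunday, so the first Monday is March 2 and the fourth is March 23.
At the standard offset (UTC−03:00), 05:15 UTC − 3h = 02:15 Wyneth Republic standard time.
The standard-time date in Wyneth Republic, 22 October 2025, is outside the daylight-saving period (26 October 2025 – 23 March 2026), so Wyneth Republic is on standard time, UTC−03:00.
05:15 UTC − 3h = 02:15 Wyneth Republic.

02:15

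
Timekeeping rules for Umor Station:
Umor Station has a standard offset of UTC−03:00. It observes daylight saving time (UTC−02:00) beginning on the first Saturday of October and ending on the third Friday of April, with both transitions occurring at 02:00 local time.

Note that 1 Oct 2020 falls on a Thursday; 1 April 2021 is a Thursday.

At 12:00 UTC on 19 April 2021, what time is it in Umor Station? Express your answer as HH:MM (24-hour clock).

1 October 2020 is a Thursday, so the first Saturday is October 3.
1 April 2021 is a Thursday, so the first Friday is April 2 and the third is April 16.
At the standard offset (UTC−03:00), 12:00 UTC − 3h = 09:00 Umor Station standard time.
The standard-time date in Umor Station, 19 April 2021, is outside the daylight-saving period (3 October 2020 – 16 April 2021), so Umor Station is on standard time, UTC−03:00.
12:00 UTC − 3h = 09:00 local.

09:00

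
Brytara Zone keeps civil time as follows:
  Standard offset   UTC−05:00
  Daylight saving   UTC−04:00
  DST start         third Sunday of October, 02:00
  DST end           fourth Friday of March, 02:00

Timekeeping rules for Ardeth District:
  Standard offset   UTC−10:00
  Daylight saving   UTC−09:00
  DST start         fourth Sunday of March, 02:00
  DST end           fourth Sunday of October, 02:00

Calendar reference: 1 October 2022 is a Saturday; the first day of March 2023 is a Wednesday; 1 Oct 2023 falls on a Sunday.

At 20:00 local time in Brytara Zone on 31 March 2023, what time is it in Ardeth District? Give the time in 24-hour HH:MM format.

1 October 2022 is a Saturday, so the first Sunday is October 2 and the third is October 16.
1 March 2023 is a Wednesday, so the first Friday is March 3 and the fourth is March 24.
Daylight saving runs 16 October 2022 – 24 March 2023; 31 March 2023 is outside that window, so Brytara Zone is on standard time at UTC−05:00.
20:00 Brytara Zone + 5h = 01:00 UTC (rolling into the next day, 1 April 2023).
1 March 2023 is a Wednesday, so the first Sunday is March 5 and the fourth is March 26.
1 October 2023 is a Sunday, so the first Sunday is October 1 and the fourth is October 22.
At the standard offset (UTC−10:00), 01:00 UTC − 10h = 15:00 Ardeth District standard time (rolling into the previous day, 31 March 2023).
The standard-time date in Ardeth District, 31 March 2023, lies within the daylight-saving period (26 March – 22 October), so Ardeth District is on daylight time, UTC−09:00.
01:00 UTC − 9h = 16:00 Ardeth District (rolling into the previous day, 31 March 2023).

16:00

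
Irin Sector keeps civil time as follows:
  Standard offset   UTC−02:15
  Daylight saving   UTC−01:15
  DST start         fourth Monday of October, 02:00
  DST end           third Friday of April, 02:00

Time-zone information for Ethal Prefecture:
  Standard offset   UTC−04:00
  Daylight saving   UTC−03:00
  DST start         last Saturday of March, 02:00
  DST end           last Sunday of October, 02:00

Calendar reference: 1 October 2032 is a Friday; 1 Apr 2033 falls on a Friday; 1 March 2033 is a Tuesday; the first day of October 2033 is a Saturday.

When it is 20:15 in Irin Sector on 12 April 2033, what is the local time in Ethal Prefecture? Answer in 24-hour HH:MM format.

18:30

1 October 2032 is a Friday, so the first Monday is October 4 and the fourth is October 25.
1 April 2033 is a Friday, so the first Friday is April 1 and the third is April 15.
12 April 2033 lies within the daylight-saving period (25 October 2032 – 15 April 2033), so Irin Sector is on daylight time, UTC−01:15.
20:15 Irin Sector + 1h15m = 21:30 UTC.
1 March 2033 is a Tuesday, so Saturdays fall on 5, 12, 19, 26; the last is March 26.
1 October 2033 is a Saturday, so Sundays fall on 2, 9, 16, 23, 30; the last is October 30.
At the standard offset (UTC−04:00), 21:30 UTC − 4h = 17:30 Ethal Prefecture standard time.
The standard-time date in Ethal Prefecture, 12 April 2033, falls between 26 March and 30 October, so daylight saving is in effect and Ethal Prefecture is at UTC−03:00.
21:30 UTC − 3h = 18:30 Ethal Prefecture.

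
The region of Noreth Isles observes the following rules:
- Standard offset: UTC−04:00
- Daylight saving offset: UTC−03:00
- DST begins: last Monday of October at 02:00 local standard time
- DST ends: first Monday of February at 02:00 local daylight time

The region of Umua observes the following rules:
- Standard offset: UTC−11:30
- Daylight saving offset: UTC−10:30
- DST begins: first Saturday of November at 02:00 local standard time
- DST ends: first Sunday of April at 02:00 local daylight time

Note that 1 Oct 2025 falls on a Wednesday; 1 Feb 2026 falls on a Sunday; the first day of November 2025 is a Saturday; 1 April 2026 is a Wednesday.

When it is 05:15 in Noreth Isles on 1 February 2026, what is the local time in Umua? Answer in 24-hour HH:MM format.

21:45

1 October 2025 is a Wednesday, so Mondays fall on 6, 13, 20, 27; the last is October 27.
1 February 2026 is a Sunday, so the first Monday is February 2.
1 February 2026 lies within the daylight-saving period (27 October 2025 – 2 February 2026), so Noreth Isles is on daylight time, UTC−03:00.
05:15 Noreth Isles + 3h = 08:15 UTC.
1 November 2025 is a Saturday, so the first Saturday is November 1.
1 April 2026 is a Wednesday, so the first Sunday is April 5.
At the standard offset (UTC−11:30), 08:15 UTC − 11h30m = 20:45 Umua standard time (rolling into the previous day, 31 January 2026).
Daylight saving runs 1 November 2025 – 5 April 2026; the standard-time date in Umua, 31 January 2026, is inside that window, so Umua is at UTC−10:30.
08:15 UTC − 10h30m = 21:45 Umua (rolling into the previous day, 31 January 2026).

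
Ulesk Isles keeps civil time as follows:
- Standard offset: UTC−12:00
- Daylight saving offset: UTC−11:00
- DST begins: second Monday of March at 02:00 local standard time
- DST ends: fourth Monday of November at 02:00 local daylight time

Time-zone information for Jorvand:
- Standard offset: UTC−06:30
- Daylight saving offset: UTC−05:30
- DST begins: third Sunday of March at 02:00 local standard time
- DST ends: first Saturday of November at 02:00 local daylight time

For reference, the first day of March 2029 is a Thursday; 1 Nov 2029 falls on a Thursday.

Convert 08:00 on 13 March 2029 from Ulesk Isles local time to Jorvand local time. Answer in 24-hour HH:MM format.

1 March 2029 is a Thursday, so the first Monday is March 5 and the second is March 12.
1 November 2029 is a Thursday, so the first Monday is November 5 and the fourth is November 26.
13 March 2029 lies within the daylight-saving period (12 March – 26 November), so Ulesk Isles is on daylight time, UTC−11:00.
08:00 Ulesk Isles + 11h = 19:00 UTC.
1 March 2029 is a Thursday, so the first Sunday is March 4 and the third is March 18.
1 November 2029 is a Thursday, so the first Saturday is November 3.
At the standard offset (UTC−06:30), 19:00 UTC − 6h30m = 12:30 Jorvand standard time.
Daylight saving runs 18 March – 3 November; the standard-time date in Jorvand, 13 March 2029, is outside that window, so Jorvand is on standard time at UTC−06:30.
19:00 UTC − 6h30m = 12:30 Jorvand.

12:30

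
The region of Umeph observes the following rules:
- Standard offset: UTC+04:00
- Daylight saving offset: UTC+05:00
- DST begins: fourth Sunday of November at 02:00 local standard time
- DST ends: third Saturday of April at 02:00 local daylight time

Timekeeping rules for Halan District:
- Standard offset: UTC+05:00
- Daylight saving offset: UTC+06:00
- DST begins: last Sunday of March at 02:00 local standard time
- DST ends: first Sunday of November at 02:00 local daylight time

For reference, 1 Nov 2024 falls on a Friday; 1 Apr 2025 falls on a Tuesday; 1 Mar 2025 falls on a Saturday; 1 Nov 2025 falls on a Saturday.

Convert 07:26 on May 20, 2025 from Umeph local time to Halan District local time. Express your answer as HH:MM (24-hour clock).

09:26

1 November 2024 is a Friday, so the first Sunday is November 3 and the fourth is November 24.
1 April 2025 is a Tuesday, so the first Saturday is April 5 and the third is April 19.
Daylight saving runs 24 November 2024 – 19 April 2025; May 20, 2025 is outside that window, so Umeph is on standard time at UTC+04:00.
07:26 Umeph − 4h = 03:26 UTC.
1 March 2025 is a Saturday, so Sundays fall on 2, 9, 16, 23, 30; the last is March 30.
1 November 2025 is a Saturday, so the first Sunday is November 2.
At the standard offset (UTC+05:00), 03:26 UTC + 5h = 08:26 Halan District standard time.
The standard-time date in Halan District, May 20, 2025, lies within the daylight-saving period (30 March – 2 November), so Halan District is on daylight time, UTC+06:00.
03:26 UTC + 6h = 09:26 Halan District.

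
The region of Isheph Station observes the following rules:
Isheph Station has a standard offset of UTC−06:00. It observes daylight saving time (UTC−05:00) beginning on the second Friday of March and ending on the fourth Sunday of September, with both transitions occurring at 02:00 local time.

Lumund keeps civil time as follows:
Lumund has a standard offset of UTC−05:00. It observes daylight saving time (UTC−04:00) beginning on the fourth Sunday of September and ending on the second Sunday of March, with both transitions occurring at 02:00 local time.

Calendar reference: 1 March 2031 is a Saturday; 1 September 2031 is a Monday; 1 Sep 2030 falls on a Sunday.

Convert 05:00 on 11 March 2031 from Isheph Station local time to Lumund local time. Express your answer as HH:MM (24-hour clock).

06:00

1 March 2031 is a Saturday, so the first Friday is March 7 and the second is March 14.
1 September 2031 is a Monday, so the first Sunday is September 7 and the fourth is September 28.
11 March 2031 does not fall between 14 March and 28 September, so daylight saving is not in effect and Isheph Station is at UTC−06:00.
05:00 Isheph Station + 6h = 11:00 UTC.
1 September 2030 is a Sunday, so the first Sunday is September 1 and the fourth is September 22.
1 March 2031 is a Saturday, so the first Sunday is March 2 and the second is March 9.
At the standard offset (UTC−05:00), 11:00 UTC − 5h = 06:00 Lumund standard time.
The standard-time date in Lumund, 11 March 2031, is outside the daylight-saving period (22 September 2030 – 9 March 2031), so Lumund is on standard time, UTC−05:00.
11:00 UTC − 5h = 06:00 Lumund.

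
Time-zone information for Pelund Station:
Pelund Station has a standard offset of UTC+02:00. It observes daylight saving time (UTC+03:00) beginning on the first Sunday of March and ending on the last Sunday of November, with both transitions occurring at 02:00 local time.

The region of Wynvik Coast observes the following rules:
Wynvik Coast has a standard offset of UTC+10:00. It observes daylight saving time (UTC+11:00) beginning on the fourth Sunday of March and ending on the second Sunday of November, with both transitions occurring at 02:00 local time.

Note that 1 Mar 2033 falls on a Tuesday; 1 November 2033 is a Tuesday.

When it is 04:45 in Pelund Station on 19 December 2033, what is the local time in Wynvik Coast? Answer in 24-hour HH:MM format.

1 March 2033 is a Tuesday, so the first Sunday is March 6.
1 November 2033 is a Tuesday, so Sundays fall on 6, 13, 20, 27; the last is November 27.
Daylight saving runs 6 March – 27 November; 19 December 2033 is outside that window, so Pelund Station is on standard time at UTC+02:00.
04:45 Pelund Station − 2h = 02:45 UTC.
1 March 2033 is a Tuesday, so the first Sunday is March 6 and the fourth is March 27.
1 November 2033 is a Tuesday, so the first Sunday is November 6 and the second is November 13.
At the standard offset (UTC+10:00), 02:45 UTC + 10h = 12:45 Wynvik Coast standard time.
The standard-time date in Wynvik Coast, 19 December 2033, is outside the daylight-saving period (27 March – 13 November), so Wynvik Coast is on standard time, UTC+10:00.
02:45 UTC + 10h = 12:45 Wynvik Coast.

12:45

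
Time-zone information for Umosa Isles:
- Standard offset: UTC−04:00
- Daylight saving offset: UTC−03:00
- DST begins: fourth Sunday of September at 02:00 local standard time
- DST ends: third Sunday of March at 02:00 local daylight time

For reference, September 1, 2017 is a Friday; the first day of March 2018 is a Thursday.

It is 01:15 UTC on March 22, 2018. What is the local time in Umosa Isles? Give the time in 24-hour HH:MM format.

21:15

1 September 2017 is a Friday, so the first Sunday is September 3 and the fourth is September 24.
1 March 2018 is a Thursday, so the first Sunday is March 4 and the third is March 18.
At the standard offset (UTC−04:00), 01:15 UTC − 4h = 21:15 Umosa Isles standard time (rolling into the previous day, 21 March 2018).
The standard-time date in Umosa Isles, March 21, 2018, does not fall between 24 September 2017 and 18 March 2018, so daylight saving is not in effect and Umosa Isles is at UTC−04:00.
01:15 UTC − 4h = 21:15 local (rolling into the previous day, 21 March 2018).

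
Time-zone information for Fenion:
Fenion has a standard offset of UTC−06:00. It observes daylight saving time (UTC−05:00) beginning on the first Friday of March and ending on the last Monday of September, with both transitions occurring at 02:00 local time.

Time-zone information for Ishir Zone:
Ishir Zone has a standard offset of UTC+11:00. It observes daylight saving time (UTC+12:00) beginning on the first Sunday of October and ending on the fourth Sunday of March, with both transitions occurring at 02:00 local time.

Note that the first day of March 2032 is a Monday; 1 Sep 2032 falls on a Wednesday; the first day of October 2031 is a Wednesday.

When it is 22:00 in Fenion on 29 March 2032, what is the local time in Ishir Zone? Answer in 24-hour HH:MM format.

14:00

1 March 2032 is a Monday, so the first Friday is March 5.
1 September 2032 is a Wednesday, so Mondays fall on 6, 13, 20, 27; the last is September 27.
29 March 2032 falls between 5 March and 27 September, so daylight saving is in effect and Fenion is at UTC−05:00.
22:00 Fenion + 5h = 03:00 UTC (rolling into the next day, 30 March 2032).
1 October 2031 is a Wednesday, so the first Sunday is October 5.
1 March 2032 is a Monday, so the first Sunday is March 7 and the fourth is March 28.
At the standard offset (UTC+11:00), 03:00 UTC + 11h = 14:00 Ishir Zone standard time.
The standard-time date in Ishir Zone, 30 March 2032, is outside the daylight-saving period (5 October 2031 – 28 March 2032), so Ishir Zone is on standard time, UTC+11:00.
03:00 UTC + 11h = 14:00 Ishir Zone.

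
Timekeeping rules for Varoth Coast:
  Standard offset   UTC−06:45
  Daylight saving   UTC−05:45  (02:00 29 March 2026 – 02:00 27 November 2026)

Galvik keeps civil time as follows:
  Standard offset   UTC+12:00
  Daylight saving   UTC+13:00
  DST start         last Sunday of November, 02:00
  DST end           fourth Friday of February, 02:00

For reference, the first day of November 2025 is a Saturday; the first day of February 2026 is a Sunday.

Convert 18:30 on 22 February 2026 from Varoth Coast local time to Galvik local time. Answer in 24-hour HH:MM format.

22 February 2026 is outside the daylight-saving period (29 March – 27 November), so Varoth Coast is on standard time, UTC−06:45.
18:30 Varoth Coast + 6h45m = 01:15 UTC (rolling into the next day, 23 February 2026).
1 November 2025 is a Saturday, so Sundays fall on 2, 9, 16, 23, 30; the last is November 30.
1 February 2026 is a Sunday, so the first Friday is February 6 and the fourth is February 27.
At the standard offset (UTC+12:00), 01:15 UTC + 12h = 13:15 Galvik standard time.
The standard-time date in Galvik, 23 February 2026, falls between 30 November 2025 and 27 February 2026, so daylight saving is in effect and Galvik is at UTC+13:00.
01:15 UTC + 13h = 14:15 Galvik.

14:15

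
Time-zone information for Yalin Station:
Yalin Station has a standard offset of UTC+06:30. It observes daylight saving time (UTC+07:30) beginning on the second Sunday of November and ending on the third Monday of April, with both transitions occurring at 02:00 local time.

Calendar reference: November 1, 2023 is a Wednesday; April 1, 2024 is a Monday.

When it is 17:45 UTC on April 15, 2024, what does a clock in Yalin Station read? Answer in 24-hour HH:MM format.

00:15

1 November 2023 is a Wednesday, so the first Sunday is November 5 and the second is November 12.
1 April 2024 is a Monday, so the first Monday is April 1 and the third is April 15.
At the standard offset (UTC+06:30), 17:45 UTC + 6h30m = 00:15 Yalin Station standard time (rolling into the next day, 16 April 2024).
The standard-time date in Yalin Station, April 16, 2024, is outside the daylight-saving period (12 November 2023 – 15 April 2024), so Yalin Station is on standard time, UTC+06:30.
17:45 UTC + 6h30m = 00:15 local (rolling into the next day, 16 April 2024).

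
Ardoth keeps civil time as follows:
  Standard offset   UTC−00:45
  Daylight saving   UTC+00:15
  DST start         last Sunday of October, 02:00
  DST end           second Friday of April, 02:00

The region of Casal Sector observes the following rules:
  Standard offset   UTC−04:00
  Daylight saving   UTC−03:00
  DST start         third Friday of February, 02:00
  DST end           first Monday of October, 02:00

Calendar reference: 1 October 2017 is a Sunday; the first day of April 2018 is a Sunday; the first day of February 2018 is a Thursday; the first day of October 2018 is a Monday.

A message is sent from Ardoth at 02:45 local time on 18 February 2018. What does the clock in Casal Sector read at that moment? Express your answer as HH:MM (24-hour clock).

1 October 2017 is a Sunday, so Sundays fall on 1, 8, 15, 22, 29; the last is October 29.
1 April 2018 is a Sunday, so the first Friday is April 6 and the second is April 13.
18 February 2018 lies within the daylight-saving period (29 October 2017 – 13 April 2018), so Ardoth is on daylight time, UTC+00:15.
02:45 Ardoth − 0h15m = 02:30 UTC.
1 February 2018 is a Thursday, so the first Friday is February 2 and the third is February 16.
1 October 2018 is a Monday, so the first Monday is October 1.
At the standard offset (UTC−04:00), 02:30 UTC − 4h = 22:30 Casal Sector standard time (rolling into the previous day, 17 February 2018).
The standard-time date in Casal Sector, 17 February 2018, falls between 16 February and 1 October, so daylight saving is in effect and Casal Sector is at UTC−03:00.
02:30 UTC − 3h = 23:30 Casal Sector (rolling into the previous day, 17 February 2018).

23:30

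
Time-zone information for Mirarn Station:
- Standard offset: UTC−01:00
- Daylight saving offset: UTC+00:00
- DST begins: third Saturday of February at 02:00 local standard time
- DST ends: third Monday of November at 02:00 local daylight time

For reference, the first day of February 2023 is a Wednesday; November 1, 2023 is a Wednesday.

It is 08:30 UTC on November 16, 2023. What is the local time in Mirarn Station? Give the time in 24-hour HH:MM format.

08:30

1 February 2023 is a Wednesday, so the first Saturday is February 4 and the third is February 18.
1 November 2023 is a Wednesday, so the first Monday is November 6 and the third is November 20.
At the standard offset (UTC−01:00), 08:30 UTC − 1h = 07:30 Mirarn Station standard time.
The standard-time date in Mirarn Station, November 16, 2023, lies within the daylight-saving period (18 February – 20 November), so Mirarn Station is on daylight time, UTC+00:00.
08:30 UTC + 0h = 08:30 local.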